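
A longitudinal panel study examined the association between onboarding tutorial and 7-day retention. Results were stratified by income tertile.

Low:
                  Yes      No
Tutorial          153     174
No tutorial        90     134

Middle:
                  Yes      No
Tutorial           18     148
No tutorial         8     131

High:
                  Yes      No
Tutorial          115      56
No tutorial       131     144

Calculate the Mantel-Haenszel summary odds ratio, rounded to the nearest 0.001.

OR_MH = Σ(aᵢdᵢ/nᵢ) / Σ(bᵢcᵢ/nᵢ), where nᵢ is the stratum total.
Stratum 1 (Low): n = 551; a·d/n = 153·134/551 = 37.2087; b·c/n = 174·90/551 = 28.4211
Stratum 2 (Middle): n = 305; a·d/n = 18·131/305 = 7.7311; b·c/n = 148·8/305 = 3.8820
Stratum 3 (High): n = 446; a·d/n = 115·144/446 = 37.1300; b·c/n = 56·131/446 = 16.4484
OR_MH = (37.2087 + 7.7311 + 37.1300) / (28.4211 + 3.8820 + 16.4484) = 82.0699 / 48.7515 = 1.68344

1.683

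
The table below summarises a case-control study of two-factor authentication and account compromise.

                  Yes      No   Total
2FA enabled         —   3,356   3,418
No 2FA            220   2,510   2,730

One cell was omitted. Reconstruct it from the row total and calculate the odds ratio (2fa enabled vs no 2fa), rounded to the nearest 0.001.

The missing cell is in the exposed row: 3418 − 3356 = 62.
So a = 62, b = 3356, c = 220, d = 2510.
OR = (a·d)/(b·c) = (62 × 2510) / (3356 × 220) = 155620 / 738320 = 0.21078

0.211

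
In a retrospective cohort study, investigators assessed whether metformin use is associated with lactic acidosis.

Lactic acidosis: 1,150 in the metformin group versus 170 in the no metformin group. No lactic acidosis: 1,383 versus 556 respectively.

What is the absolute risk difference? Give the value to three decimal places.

0.220

From the description: a = 1150, b = 1383, c = 170, d = 556.
Risk in exposed = 1150/2533 = 0.454007; risk in unexposed = 170/726 = 0.234160.
Risk difference = 0.454007 − 0.234160 = 0.219847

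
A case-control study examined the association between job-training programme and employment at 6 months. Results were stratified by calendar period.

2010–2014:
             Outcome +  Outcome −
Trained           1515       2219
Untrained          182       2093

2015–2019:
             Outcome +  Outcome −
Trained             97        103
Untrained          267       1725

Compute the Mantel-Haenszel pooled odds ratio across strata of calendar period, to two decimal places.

7.57

OR_MH = Σ(aᵢdᵢ/nᵢ) / Σ(bᵢcᵢ/nᵢ), where nᵢ is the stratum total.
Stratum 1 (2010–2014): n = 6009; a·d/n = 1515·2093/6009 = 527.6910; b·c/n = 2219·182/6009 = 67.2089
Stratum 2 (2015–2019): n = 2192; a·d/n = 97·1725/2192 = 76.3344; b·c/n = 103·267/2192 = 12.5461
OR_MH = (527.6910 + 76.3344) / (67.2089 + 12.5461) = 604.0254 / 79.7549 = 7.57352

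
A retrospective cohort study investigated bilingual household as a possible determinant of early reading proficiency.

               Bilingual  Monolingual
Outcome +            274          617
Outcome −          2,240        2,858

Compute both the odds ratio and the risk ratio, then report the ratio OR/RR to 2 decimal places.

0.92

Reading the table with exposure as columns: a = 274 (Bilingual, case), b = 2240 (Bilingual, non-case), c = 617 (Monolingual, case), d = 2858.
OR = (274·2858)/(2240·617) = 783092/1382080 = 0.56660
Risk in exposed = 274/2514 = 0.10899; risk in unexposed = 617/3475 = 0.17755; RR = 0.61384
OR/RR = 0.56660 / 0.61384 = 0.92305
The outcome is not rare, so the OR lies further from 1 than the RR.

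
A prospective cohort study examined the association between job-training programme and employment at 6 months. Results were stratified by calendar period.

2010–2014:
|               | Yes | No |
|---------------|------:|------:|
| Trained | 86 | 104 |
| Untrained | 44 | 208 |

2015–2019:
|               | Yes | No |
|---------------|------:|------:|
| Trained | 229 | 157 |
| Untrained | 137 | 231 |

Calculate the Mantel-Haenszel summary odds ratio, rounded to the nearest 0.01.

OR_MH = Σ(aᵢdᵢ/nᵢ) / Σ(bᵢcᵢ/nᵢ), where nᵢ is the stratum total.
Stratum 1 (2010–2014): n = 442; a·d/n = 86·208/442 = 40.4706; b·c/n = 104·44/442 = 10.3529
Stratum 2 (2015–2019): n = 754; a·d/n = 229·231/754 = 70.1578; b·c/n = 157·137/754 = 28.5265
OR_MH = (40.4706 + 70.1578) / (10.3529 + 28.5265) = 110.6284 / 38.8795 = 2.84542

2.85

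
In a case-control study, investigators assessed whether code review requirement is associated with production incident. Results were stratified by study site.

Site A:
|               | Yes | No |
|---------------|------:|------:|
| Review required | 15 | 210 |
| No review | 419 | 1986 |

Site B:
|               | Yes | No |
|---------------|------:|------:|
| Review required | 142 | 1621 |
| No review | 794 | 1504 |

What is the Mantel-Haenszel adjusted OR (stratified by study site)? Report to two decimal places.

0.18

OR_MH = Σ(aᵢdᵢ/nᵢ) / Σ(bᵢcᵢ/nᵢ), where nᵢ is the stratum total.
Stratum 1 (Site A): n = 2630; a·d/n = 15·1986/2630 = 11.3270; b·c/n = 210·419/2630 = 33.4563
Stratum 2 (Site B): n = 4061; a·d/n = 142·1504/4061 = 52.5900; b·c/n = 1621·794/4061 = 316.9352
OR_MH = (11.3270 + 52.5900) / (33.4563 + 316.9352) = 63.9170 / 350.3915 = 0.18242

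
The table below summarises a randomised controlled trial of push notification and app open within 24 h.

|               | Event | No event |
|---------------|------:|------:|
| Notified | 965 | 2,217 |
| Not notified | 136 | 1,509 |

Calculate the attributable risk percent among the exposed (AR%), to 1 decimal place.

Cells: a = 965, b = 2217, c = 136, d = 1509.
Risk in exposed = 965/3182 = 0.30327; risk in unexposed = 136/1645 = 0.08267.
RR = 0.30327/0.08267 = 3.66821
AR% = (RR − 1)/RR × 100 = (3.66821 − 1)/3.66821 × 100 = 72.7387%

72.7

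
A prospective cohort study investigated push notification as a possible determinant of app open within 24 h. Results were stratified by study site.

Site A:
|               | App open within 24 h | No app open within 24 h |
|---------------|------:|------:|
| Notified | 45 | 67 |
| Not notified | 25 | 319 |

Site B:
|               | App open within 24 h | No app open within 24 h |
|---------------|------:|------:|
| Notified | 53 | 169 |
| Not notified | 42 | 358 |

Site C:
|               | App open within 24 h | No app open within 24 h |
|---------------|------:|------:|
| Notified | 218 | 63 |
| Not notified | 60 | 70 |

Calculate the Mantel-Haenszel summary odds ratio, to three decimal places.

OR_MH = Σ(aᵢdᵢ/nᵢ) / Σ(bᵢcᵢ/nᵢ), where nᵢ is the stratum total.
Stratum 1 (Site A): n = 456; a·d/n = 45·319/456 = 31.4803; b·c/n = 67·25/456 = 3.6732
Stratum 2 (Site B): n = 622; a·d/n = 53·358/622 = 30.5048; b·c/n = 169·42/622 = 11.4116
Stratum 3 (Site C): n = 411; a·d/n = 218·70/411 = 37.1290; b·c/n = 63·60/411 = 9.1971
OR_MH = (31.4803 + 30.5048 + 37.1290) / (3.6732 + 11.4116 + 9.1971) = 99.1140 / 24.2819 = 4.08181

4.082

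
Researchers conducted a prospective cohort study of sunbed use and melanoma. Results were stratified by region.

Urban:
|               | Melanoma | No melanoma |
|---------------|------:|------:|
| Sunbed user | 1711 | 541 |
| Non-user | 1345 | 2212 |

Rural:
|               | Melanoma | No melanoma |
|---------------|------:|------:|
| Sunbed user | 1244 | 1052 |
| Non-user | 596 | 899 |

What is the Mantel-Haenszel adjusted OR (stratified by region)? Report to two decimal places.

OR_MH = Σ(aᵢdᵢ/nᵢ) / Σ(bᵢcᵢ/nᵢ), where nᵢ is the stratum total.
Stratum 1 (Urban): n = 5809; a·d/n = 1711·2212/5809 = 651.5290; b·c/n = 541·1345/5809 = 125.2617
Stratum 2 (Rural): n = 3791; a·d/n = 1244·899/3791 = 295.0029; b·c/n = 1052·596/3791 = 165.3896
OR_MH = (651.5290 + 295.0029) / (125.2617 + 165.3896) = 946.5319 / 290.6513 = 3.25659

3.26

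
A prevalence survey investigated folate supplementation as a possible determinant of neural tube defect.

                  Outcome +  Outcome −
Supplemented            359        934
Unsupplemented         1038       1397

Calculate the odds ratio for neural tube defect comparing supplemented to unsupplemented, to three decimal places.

Cells: a = 359, b = 934, c = 1038, d = 1397.
OR = (a·d)/(b·c) = (359 × 1397) / (934 × 1038) = 501523 / 969492 = 0.51730
Exposure is associated with lower odds of neural tube defect (OR = 0.52 < 1).

0.517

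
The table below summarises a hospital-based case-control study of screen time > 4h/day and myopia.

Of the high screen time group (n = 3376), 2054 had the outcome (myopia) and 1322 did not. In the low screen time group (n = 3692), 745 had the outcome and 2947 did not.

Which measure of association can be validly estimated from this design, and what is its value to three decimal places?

6.146

From the description: a = 2054, b = 1322, c = 745, d = 2947.
This is a hospital-based case-control study: participants were sampled on outcome status, so risks in the source population cannot be estimated directly — relative risk is not valid here. The odds ratio is the appropriate measure.
OR = (a·d)/(b·c) = (2054 × 2947) / (1322 × 745) = 6053138 / 984890 = 6.14600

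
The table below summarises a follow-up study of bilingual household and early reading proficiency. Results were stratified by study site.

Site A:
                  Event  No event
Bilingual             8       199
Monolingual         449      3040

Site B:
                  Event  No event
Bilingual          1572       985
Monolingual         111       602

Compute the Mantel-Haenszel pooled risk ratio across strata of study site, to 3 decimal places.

3.129

RR_MH = Σ(aᵢ·n₀ᵢ/nᵢ) / Σ(cᵢ·n₁ᵢ/nᵢ), with n₁ᵢ = aᵢ+bᵢ (exposed), n₀ᵢ = cᵢ+dᵢ (unexposed), nᵢ = n₁ᵢ+n₀ᵢ.
Stratum 1 (Site A): n₁ = 207, n₀ = 3489, n = 3696; a·n₀/n = 8·3489/3696 = 7.5519; c·n₁/n = 449·207/3696 = 25.1469
Stratum 2 (Site B): n₁ = 2557, n₀ = 713, n = 3270; a·n₀/n = 1572·713/3270 = 342.7633; c·n₁/n = 111·2557/3270 = 86.7972
RR_MH = (7.5519 + 342.7633) / (25.1469 + 86.7972) = 350.3153 / 111.9442 = 3.12937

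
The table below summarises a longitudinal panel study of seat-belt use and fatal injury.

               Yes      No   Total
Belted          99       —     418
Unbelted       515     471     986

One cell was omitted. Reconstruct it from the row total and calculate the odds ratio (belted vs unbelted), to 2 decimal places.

0.28

The missing cell is in the exposed row: 418 − 99 = 319.
So a = 99, b = 319, c = 515, d = 471.
OR = (a·d)/(b·c) = (99 × 471) / (319 × 515) = 46629 / 164285 = 0.28383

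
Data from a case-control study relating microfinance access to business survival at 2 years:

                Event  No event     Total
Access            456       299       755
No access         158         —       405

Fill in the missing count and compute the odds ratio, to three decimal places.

The missing cell is in the unexposed row: 405 − 158 = 247.
So a = 456, b = 299, c = 158, d = 247.
OR = (a·d)/(b·c) = (456 × 247) / (299 × 158) = 112632 / 47242 = 2.38415

2.384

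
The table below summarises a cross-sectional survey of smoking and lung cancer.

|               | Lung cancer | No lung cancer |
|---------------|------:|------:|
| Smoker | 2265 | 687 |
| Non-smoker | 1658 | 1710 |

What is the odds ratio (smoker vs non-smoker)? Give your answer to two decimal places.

Cells: a = 2265, b = 687, c = 1658, d = 1710.
OR = (a·d)/(b·c) = (2265 × 1710) / (687 × 1658) = 3873150 / 1139046 = 3.40035
The odds of lung cancer are about 3.40 times as high in the smoker group.

3.40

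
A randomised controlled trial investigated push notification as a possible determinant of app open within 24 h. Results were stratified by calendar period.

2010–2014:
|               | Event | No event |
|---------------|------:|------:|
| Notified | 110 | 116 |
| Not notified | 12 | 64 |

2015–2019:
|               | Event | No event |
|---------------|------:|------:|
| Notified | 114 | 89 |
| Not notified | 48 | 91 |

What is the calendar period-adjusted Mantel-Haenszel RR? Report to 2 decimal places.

1.98

RR_MH = Σ(aᵢ·n₀ᵢ/nᵢ) / Σ(cᵢ·n₁ᵢ/nᵢ), with n₁ᵢ = aᵢ+bᵢ (exposed), n₀ᵢ = cᵢ+dᵢ (unexposed), nᵢ = n₁ᵢ+n₀ᵢ.
Stratum 1 (2010–2014): n₁ = 226, n₀ = 76, n = 302; a·n₀/n = 110·76/302 = 27.6821; c·n₁/n = 12·226/302 = 8.9801
Stratum 2 (2015–2019): n₁ = 203, n₀ = 139, n = 342; a·n₀/n = 114·139/342 = 46.3333; c·n₁/n = 48·203/342 = 28.4912
RR_MH = (27.6821 + 46.3333) / (8.9801 + 28.4912) = 74.0155 / 37.4714 = 1.97525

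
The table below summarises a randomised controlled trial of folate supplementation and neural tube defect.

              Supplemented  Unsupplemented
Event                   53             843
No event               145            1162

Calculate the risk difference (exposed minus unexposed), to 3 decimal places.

Reading the table with exposure as columns: a = 53 (Supplemented, case), b = 145 (Supplemented, non-case), c = 843 (Unsupplemented, case), d = 1162.
Risk in exposed = 53/198 = 0.267677; risk in unexposed = 843/2005 = 0.420449.
Risk difference = 0.267677 − 0.420449 = -0.152772

-0.153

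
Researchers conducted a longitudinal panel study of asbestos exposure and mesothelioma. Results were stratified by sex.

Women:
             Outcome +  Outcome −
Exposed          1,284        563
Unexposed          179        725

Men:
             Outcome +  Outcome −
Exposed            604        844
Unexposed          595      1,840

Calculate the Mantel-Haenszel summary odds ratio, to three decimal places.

3.764

OR_MH = Σ(aᵢdᵢ/nᵢ) / Σ(bᵢcᵢ/nᵢ), where nᵢ is the stratum total.
Stratum 1 (Women): n = 2751; a·d/n = 1284·725/2751 = 338.3860; b·c/n = 563·179/2751 = 36.6329
Stratum 2 (Men): n = 3883; a·d/n = 604·1840/3883 = 286.2117; b·c/n = 844·595/3883 = 129.3278
OR_MH = (338.3860 + 286.2117) / (36.6329 + 129.3278) = 624.5977 / 165.9607 = 3.76353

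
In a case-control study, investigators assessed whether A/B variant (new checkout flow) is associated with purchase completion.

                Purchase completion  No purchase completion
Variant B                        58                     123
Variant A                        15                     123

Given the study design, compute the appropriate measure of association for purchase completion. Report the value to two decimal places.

Cells: a = 58, b = 123, c = 15, d = 123.
This is a case-control study: participants were sampled on outcome status, so risks in the source population cannot be estimated directly — relative risk is not valid here. The odds ratio is the appropriate measure.
OR = (a·d)/(b·c) = (58 × 123) / (123 × 15) = 7134 / 1845 = 3.86667

3.87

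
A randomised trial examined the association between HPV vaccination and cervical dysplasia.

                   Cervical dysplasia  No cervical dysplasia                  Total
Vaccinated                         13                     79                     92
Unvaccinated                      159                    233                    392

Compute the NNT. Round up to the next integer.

4

Risk in treated group = 13/92 = 0.14130; risk in control = 159/392 = 0.40561.
Absolute risk reduction = 0.40561 − 0.14130 = 0.26431
NNT = 1 / ARR = 1 / 0.26431 = 3.783 → round up → 4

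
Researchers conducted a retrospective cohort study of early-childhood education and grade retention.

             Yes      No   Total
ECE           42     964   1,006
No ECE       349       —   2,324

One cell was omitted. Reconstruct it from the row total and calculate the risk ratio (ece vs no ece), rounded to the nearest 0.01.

The missing cell is in the unexposed row: 2324 − 349 = 1975.
So a = 42, b = 964, c = 349, d = 1975.
RR = [a/(a+b)] / [c/(c+d)] = (42/1006) / (349/2324) = 0.04175/0.15017 = 0.27801

0.28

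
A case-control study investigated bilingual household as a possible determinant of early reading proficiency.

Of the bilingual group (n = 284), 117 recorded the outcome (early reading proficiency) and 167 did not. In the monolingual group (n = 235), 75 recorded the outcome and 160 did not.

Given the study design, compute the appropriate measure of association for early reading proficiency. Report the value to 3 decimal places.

1.495

From the description: a = 117, b = 167, c = 75, d = 160.
This is a case-control study: participants were sampled on outcome status, so risks in the source population cannot be estimated directly — relative risk is not valid here. The odds ratio is the appropriate measure.
OR = (a·d)/(b·c) = (117 × 160) / (167 × 75) = 18720 / 12525 = 1.49461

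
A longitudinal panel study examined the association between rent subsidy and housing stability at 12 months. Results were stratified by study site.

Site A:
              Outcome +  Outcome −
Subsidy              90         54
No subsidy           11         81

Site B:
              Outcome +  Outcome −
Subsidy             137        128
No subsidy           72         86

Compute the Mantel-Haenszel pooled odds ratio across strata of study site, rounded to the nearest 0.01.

OR_MH = Σ(aᵢdᵢ/nᵢ) / Σ(bᵢcᵢ/nᵢ), where nᵢ is the stratum total.
Stratum 1 (Site A): n = 236; a·d/n = 90·81/236 = 30.8898; b·c/n = 54·11/236 = 2.5169
Stratum 2 (Site B): n = 423; a·d/n = 137·86/423 = 27.8534; b·c/n = 128·72/423 = 21.7872
OR_MH = (30.8898 + 27.8534) / (2.5169 + 21.7872) = 58.7433 / 24.3042 = 2.41700

2.42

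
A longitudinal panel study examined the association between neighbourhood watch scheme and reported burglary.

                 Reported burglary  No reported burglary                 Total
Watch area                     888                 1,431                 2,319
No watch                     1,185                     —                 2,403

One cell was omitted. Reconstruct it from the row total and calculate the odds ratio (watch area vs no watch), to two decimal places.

The missing cell is in the unexposed row: 2403 − 1185 = 1218.
So a = 888, b = 1431, c = 1185, d = 1218.
OR = (a·d)/(b·c) = (888 × 1218) / (1431 × 1185) = 1081584 / 1695735 = 0.63783

0.64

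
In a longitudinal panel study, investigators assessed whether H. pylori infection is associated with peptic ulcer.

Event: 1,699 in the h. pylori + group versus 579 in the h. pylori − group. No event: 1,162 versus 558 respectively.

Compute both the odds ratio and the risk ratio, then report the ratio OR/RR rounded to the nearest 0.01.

From the description: a = 1699, b = 1162, c = 579, d = 558.
OR = (1699·558)/(1162·579) = 948042/672798 = 1.40910
Risk in exposed = 1699/2861 = 0.59385; risk in unexposed = 579/1137 = 0.50923; RR = 1.16616
OR/RR = 1.40910 / 1.16616 = 1.20833
The outcome is not rare, so the OR lies further from 1 than the RR.

1.21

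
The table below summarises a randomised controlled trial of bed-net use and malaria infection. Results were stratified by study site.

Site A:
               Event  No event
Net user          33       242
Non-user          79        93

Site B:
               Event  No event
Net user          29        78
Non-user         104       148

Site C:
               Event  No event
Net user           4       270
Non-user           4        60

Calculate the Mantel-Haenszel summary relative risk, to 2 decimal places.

RR_MH = Σ(aᵢ·n₀ᵢ/nᵢ) / Σ(cᵢ·n₁ᵢ/nᵢ), with n₁ᵢ = aᵢ+bᵢ (exposed), n₀ᵢ = cᵢ+dᵢ (unexposed), nᵢ = n₁ᵢ+n₀ᵢ.
Stratum 1 (Site A): n₁ = 275, n₀ = 172, n = 447; a·n₀/n = 33·172/447 = 12.6980; c·n₁/n = 79·275/447 = 48.6018
Stratum 2 (Site B): n₁ = 107, n₀ = 252, n = 359; a·n₀/n = 29·252/359 = 20.3565; c·n₁/n = 104·107/359 = 30.9972
Stratum 3 (Site C): n₁ = 274, n₀ = 64, n = 338; a·n₀/n = 4·64/338 = 0.7574; c·n₁/n = 4·274/338 = 3.2426
RR_MH = (12.6980 + 20.3565 + 0.7574) / (48.6018 + 30.9972 + 3.2426) = 33.8119 / 82.8416 = 0.40815

0.41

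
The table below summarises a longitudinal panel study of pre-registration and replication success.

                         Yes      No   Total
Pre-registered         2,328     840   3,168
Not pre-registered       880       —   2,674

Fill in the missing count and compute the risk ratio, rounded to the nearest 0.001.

2.233

The missing cell is in the unexposed row: 2674 − 880 = 1794.
So a = 2328, b = 840, c = 880, d = 1794.
RR = [a/(a+b)] / [c/(c+d)] = (2328/3168) / (880/2674) = 0.73485/0.32909 = 2.23294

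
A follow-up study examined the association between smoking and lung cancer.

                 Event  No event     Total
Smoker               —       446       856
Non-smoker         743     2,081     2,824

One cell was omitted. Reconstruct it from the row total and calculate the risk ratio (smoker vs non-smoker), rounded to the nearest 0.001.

The missing cell is in the exposed row: 856 − 446 = 410.
So a = 410, b = 446, c = 743, d = 2081.
RR = [a/(a+b)] / [c/(c+d)] = (410/856) / (743/2824) = 0.47897/0.26310 = 1.82048

1.820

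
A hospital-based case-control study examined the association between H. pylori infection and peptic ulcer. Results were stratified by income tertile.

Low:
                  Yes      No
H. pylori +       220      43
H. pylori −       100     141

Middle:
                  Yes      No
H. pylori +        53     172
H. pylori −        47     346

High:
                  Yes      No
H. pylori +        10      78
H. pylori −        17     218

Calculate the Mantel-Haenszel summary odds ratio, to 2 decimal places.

OR_MH = Σ(aᵢdᵢ/nᵢ) / Σ(bᵢcᵢ/nᵢ), where nᵢ is the stratum total.
Stratum 1 (Low): n = 504; a·d/n = 220·141/504 = 61.5476; b·c/n = 43·100/504 = 8.5317
Stratum 2 (Middle): n = 618; a·d/n = 53·346/618 = 29.6731; b·c/n = 172·47/618 = 13.0809
Stratum 3 (High): n = 323; a·d/n = 10·218/323 = 6.7492; b·c/n = 78·17/323 = 4.1053
OR_MH = (61.5476 + 29.6731 + 6.7492) / (8.5317 + 13.0809 + 4.1053) = 97.9700 / 25.7179 = 3.80941

3.81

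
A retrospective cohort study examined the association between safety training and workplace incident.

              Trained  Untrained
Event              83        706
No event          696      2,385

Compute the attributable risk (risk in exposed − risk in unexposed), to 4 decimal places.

Reading the table with exposure as columns: a = 83 (Trained, case), b = 696 (Trained, non-case), c = 706 (Untrained, case), d = 2385.
Risk in exposed = 83/779 = 0.106547; risk in unexposed = 706/3091 = 0.228405.
Risk difference = 0.106547 − 0.228405 = -0.121858

-0.1219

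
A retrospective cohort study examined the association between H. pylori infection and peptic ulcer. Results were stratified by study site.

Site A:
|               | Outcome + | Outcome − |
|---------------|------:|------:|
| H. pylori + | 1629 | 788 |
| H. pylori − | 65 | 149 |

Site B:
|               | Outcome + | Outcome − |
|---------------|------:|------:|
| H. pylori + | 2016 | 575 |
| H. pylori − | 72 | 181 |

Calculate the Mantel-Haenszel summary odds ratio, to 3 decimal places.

6.482

OR_MH = Σ(aᵢdᵢ/nᵢ) / Σ(bᵢcᵢ/nᵢ), where nᵢ is the stratum total.
Stratum 1 (Site A): n = 2631; a·d/n = 1629·149/2631 = 92.2543; b·c/n = 788·65/2631 = 19.4679
Stratum 2 (Site B): n = 2844; a·d/n = 2016·181/2844 = 128.3038; b·c/n = 575·72/2844 = 14.5570
OR_MH = (92.2543 + 128.3038) / (19.4679 + 14.5570) = 220.5581 / 34.0248 = 6.48227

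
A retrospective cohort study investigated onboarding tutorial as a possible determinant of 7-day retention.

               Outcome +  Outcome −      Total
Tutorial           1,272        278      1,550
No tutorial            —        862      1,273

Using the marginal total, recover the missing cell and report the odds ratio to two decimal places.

The missing cell is in the unexposed row: 1273 − 862 = 411.
So a = 1272, b = 278, c = 411, d = 862.
OR = (a·d)/(b·c) = (1272 × 862) / (278 × 411) = 1096464 / 114258 = 9.59639

9.60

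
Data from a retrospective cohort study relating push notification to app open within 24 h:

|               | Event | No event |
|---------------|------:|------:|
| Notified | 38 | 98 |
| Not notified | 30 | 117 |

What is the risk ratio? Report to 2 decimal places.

1.37

Cells: a = 38, b = 98, c = 30, d = 117.
Risk in exposed = 38/136 = 0.27941; risk in unexposed = 30/147 = 0.20408.
RR = 0.27941 / 0.20408 = 1.36912
The risk among the exposed is 1.37 times that among the unexposed.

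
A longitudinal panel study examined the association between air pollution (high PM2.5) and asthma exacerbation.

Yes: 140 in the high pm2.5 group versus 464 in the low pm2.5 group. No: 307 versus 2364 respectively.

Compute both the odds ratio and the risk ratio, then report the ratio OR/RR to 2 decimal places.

1.22

From the description: a = 140, b = 307, c = 464, d = 2364.
OR = (140·2364)/(307·464) = 330960/142448 = 2.32337
Risk in exposed = 140/447 = 0.31320; risk in unexposed = 464/2828 = 0.16407; RR = 1.90889
OR/RR = 2.32337 / 1.90889 = 1.21713
The outcome is not rare, so the OR lies further from 1 than the RR.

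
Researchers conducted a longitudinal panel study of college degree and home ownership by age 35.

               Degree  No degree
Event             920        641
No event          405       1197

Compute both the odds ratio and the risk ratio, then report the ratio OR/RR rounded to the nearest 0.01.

2.13

Reading the table with exposure as columns: a = 920 (Degree, case), b = 405 (Degree, non-case), c = 641 (No degree, case), d = 1197.
OR = (920·1197)/(405·641) = 1101240/259605 = 4.24198
Risk in exposed = 920/1325 = 0.69434; risk in unexposed = 641/1838 = 0.34875; RR = 1.99095
OR/RR = 4.24198 / 1.99095 = 2.13064
The outcome is not rare, so the OR lies further from 1 than the RR.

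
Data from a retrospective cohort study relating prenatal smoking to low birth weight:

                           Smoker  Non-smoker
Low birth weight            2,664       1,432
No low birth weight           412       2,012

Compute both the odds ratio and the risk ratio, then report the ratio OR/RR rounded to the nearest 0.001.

4.362

Reading the table with exposure as columns: a = 2664 (Smoker, case), b = 412 (Smoker, non-case), c = 1432 (Non-smoker, case), d = 2012.
OR = (2664·2012)/(412·1432) = 5359968/589984 = 9.08494
Risk in exposed = 2664/3076 = 0.86606; risk in unexposed = 1432/3444 = 0.41580; RR = 2.08290
OR/RR = 9.08494 / 2.08290 = 4.36168
The outcome is not rare, so the OR lies further from 1 than the RR.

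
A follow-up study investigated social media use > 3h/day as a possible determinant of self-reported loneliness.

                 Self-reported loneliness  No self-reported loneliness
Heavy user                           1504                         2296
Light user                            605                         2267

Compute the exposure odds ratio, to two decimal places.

Cells: a = 1504, b = 2296, c = 605, d = 2267.
OR = (a·d)/(b·c) = (1504 × 2267) / (2296 × 605) = 3409568 / 1389080 = 2.45455
The odds of self-reported loneliness are about 2.45 times as high in the heavy user group.

2.45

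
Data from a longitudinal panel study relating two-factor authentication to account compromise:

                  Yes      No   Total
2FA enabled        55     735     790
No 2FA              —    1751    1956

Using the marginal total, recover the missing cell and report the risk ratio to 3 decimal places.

0.664

The missing cell is in the unexposed row: 1956 − 1751 = 205.
So a = 55, b = 735, c = 205, d = 1751.
RR = [a/(a+b)] / [c/(c+d)] = (55/790) / (205/1956) = 0.06962/0.10481 = 0.66428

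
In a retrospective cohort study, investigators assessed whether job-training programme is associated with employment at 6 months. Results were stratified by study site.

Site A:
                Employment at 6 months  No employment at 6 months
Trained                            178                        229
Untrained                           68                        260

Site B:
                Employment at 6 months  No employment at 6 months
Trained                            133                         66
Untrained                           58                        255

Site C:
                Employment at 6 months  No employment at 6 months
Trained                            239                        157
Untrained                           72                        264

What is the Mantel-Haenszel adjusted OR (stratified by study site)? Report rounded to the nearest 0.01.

OR_MH = Σ(aᵢdᵢ/nᵢ) / Σ(bᵢcᵢ/nᵢ), where nᵢ is the stratum total.
Stratum 1 (Site A): n = 735; a·d/n = 178·260/735 = 62.9660; b·c/n = 229·68/735 = 21.1864
Stratum 2 (Site B): n = 512; a·d/n = 133·255/512 = 66.2402; b·c/n = 66·58/512 = 7.4766
Stratum 3 (Site C): n = 732; a·d/n = 239·264/732 = 86.1967; b·c/n = 157·72/732 = 15.4426
OR_MH = (62.9660 + 66.2402 + 86.1967) / (21.1864 + 7.4766 + 15.4426) = 215.4029 / 44.1056 = 4.88380

4.88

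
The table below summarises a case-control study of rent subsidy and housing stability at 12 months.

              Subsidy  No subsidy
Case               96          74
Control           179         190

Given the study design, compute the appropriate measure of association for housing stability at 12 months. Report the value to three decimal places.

1.377

Reading the table with exposure as columns: a = 96 (Subsidy, case), b = 179 (Subsidy, non-case), c = 74 (No subsidy, case), d = 190.
This is a case-control study: participants were sampled on outcome status, so risks in the source population cannot be estimated directly — relative risk is not valid here. The odds ratio is the appropriate measure.
OR = (a·d)/(b·c) = (96 × 190) / (179 × 74) = 18240 / 13246 = 1.37702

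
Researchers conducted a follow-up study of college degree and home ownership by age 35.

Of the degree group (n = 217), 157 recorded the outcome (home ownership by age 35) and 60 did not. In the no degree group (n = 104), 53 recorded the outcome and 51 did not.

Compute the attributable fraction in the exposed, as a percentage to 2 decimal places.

From the description: a = 157, b = 60, c = 53, d = 51.
Risk in exposed = 157/217 = 0.72350; risk in unexposed = 53/104 = 0.50962.
RR = 0.72350/0.50962 = 1.41970
AR% = (RR − 1)/RR × 100 = (1.41970 − 1)/1.41970 × 100 = 29.5627%

29.56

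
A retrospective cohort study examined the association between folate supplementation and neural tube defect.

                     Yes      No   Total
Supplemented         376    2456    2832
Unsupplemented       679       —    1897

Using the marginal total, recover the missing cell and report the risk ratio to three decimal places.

The missing cell is in the unexposed row: 1897 − 679 = 1218.
So a = 376, b = 2456, c = 679, d = 1218.
RR = [a/(a+b)] / [c/(c+d)] = (376/2832) / (679/1897) = 0.13277/0.35793 = 0.37093

0.371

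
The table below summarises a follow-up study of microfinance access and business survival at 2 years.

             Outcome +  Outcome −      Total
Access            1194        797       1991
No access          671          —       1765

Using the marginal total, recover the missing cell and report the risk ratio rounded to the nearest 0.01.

1.58

The missing cell is in the unexposed row: 1765 − 671 = 1094.
So a = 1194, b = 797, c = 671, d = 1094.
RR = [a/(a+b)] / [c/(c+d)] = (1194/1991) / (671/1765) = 0.59970/0.38017 = 1.57745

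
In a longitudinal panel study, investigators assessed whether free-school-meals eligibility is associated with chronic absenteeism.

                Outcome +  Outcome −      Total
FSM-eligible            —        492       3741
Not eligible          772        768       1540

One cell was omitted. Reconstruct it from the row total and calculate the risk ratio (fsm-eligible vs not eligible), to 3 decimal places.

The missing cell is in the exposed row: 3741 − 492 = 3249.
So a = 3249, b = 492, c = 772, d = 768.
RR = [a/(a+b)] / [c/(c+d)] = (3249/3741) / (772/1540) = 0.86848/0.50130 = 1.73247

1.732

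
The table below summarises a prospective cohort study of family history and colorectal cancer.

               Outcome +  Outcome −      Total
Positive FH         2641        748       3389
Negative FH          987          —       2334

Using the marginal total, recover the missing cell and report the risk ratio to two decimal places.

The missing cell is in the unexposed row: 2334 − 987 = 1347.
So a = 2641, b = 748, c = 987, d = 1347.
RR = [a/(a+b)] / [c/(c+d)] = (2641/3389) / (987/2334) = 0.77929/0.42288 = 1.84281

1.84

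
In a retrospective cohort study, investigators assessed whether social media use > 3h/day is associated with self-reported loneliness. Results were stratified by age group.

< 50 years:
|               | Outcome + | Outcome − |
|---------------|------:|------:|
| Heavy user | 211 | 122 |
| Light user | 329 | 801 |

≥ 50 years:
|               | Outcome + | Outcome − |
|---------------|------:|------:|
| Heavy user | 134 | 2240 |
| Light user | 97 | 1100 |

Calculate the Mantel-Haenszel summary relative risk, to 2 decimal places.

RR_MH = Σ(aᵢ·n₀ᵢ/nᵢ) / Σ(cᵢ·n₁ᵢ/nᵢ), with n₁ᵢ = aᵢ+bᵢ (exposed), n₀ᵢ = cᵢ+dᵢ (unexposed), nᵢ = n₁ᵢ+n₀ᵢ.
Stratum 1 (< 50 years): n₁ = 333, n₀ = 1130, n = 1463; a·n₀/n = 211·1130/1463 = 162.9733; c·n₁/n = 329·333/1463 = 74.8852
Stratum 2 (≥ 50 years): n₁ = 2374, n₀ = 1197, n = 3571; a·n₀/n = 134·1197/3571 = 44.9168; c·n₁/n = 97·2374/3571 = 64.4856
RR_MH = (162.9733 + 44.9168) / (74.8852 + 64.4856) = 207.8902 / 139.3707 = 1.49163

1.49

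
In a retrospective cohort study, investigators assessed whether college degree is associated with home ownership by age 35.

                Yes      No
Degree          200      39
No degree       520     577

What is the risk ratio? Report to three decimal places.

1.765

Cells: a = 200, b = 39, c = 520, d = 577.
Risk in exposed = 200/239 = 0.83682; risk in unexposed = 520/1097 = 0.47402.
RR = 0.83682 / 0.47402 = 1.76537
The risk among the exposed is 1.77 times that among the unexposed.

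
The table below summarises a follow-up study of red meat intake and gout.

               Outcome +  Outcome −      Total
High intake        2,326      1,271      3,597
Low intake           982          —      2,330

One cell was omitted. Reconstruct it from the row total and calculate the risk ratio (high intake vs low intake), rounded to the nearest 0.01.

1.53

The missing cell is in the unexposed row: 2330 − 982 = 1348.
So a = 2326, b = 1271, c = 982, d = 1348.
RR = [a/(a+b)] / [c/(c+d)] = (2326/3597) / (982/2330) = 0.64665/0.42146 = 1.53431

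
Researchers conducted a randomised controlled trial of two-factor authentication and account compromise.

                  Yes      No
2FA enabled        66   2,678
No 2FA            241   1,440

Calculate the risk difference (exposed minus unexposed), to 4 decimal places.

-0.1193

Cells: a = 66, b = 2678, c = 241, d = 1440.
Risk in exposed = 66/2744 = 0.024052; risk in unexposed = 241/1681 = 0.143367.
Risk difference = 0.024052 − 0.143367 = -0.119315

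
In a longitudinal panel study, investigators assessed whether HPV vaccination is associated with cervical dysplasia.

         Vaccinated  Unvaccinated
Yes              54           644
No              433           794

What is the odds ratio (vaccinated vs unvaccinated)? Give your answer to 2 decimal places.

Reading the table with exposure as columns: a = 54 (Vaccinated, case), b = 433 (Vaccinated, non-case), c = 644 (Unvaccinated, case), d = 794.
OR = (a·d)/(b·c) = (54 × 794) / (433 × 644) = 42876 / 278852 = 0.15376
Exposure is associated with lower odds of cervical dysplasia (OR = 0.15 < 1).

0.15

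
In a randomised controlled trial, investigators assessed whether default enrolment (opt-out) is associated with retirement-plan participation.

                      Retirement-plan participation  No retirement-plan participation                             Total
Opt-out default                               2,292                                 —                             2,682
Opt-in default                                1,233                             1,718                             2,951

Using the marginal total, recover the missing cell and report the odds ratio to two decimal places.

8.19

The missing cell is in the exposed row: 2682 − 2292 = 390.
So a = 2292, b = 390, c = 1233, d = 1718.
OR = (a·d)/(b·c) = (2292 × 1718) / (390 × 1233) = 3937656 / 480870 = 8.18861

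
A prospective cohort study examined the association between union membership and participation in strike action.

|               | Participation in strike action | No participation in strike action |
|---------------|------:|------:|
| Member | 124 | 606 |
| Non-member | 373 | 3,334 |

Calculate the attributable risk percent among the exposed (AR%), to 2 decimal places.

Cells: a = 124, b = 606, c = 373, d = 3334.
Risk in exposed = 124/730 = 0.16986; risk in unexposed = 373/3707 = 0.10062.
RR = 0.16986/0.10062 = 1.68816
AR% = (RR − 1)/RR × 100 = (1.68816 − 1)/1.68816 × 100 = 40.7638%

40.76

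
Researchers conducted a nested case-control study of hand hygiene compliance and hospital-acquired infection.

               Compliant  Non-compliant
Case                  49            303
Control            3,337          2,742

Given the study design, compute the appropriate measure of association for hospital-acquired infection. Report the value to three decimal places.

0.133

Reading the table with exposure as columns: a = 49 (Compliant, case), b = 3337 (Compliant, non-case), c = 303 (Non-compliant, case), d = 2742.
This is a nested case-control study: participants were sampled on outcome status, so risks in the source population cannot be estimated directly — relative risk is not valid here. The odds ratio is the appropriate measure.
OR = (a·d)/(b·c) = (49 × 2742) / (3337 × 303) = 134358 / 1011111 = 0.13288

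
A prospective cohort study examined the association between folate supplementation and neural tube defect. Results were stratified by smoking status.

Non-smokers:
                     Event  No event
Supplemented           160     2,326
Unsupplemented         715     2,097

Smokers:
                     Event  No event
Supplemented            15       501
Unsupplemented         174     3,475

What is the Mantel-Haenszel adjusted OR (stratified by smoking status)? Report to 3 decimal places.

OR_MH = Σ(aᵢdᵢ/nᵢ) / Σ(bᵢcᵢ/nᵢ), where nᵢ is the stratum total.
Stratum 1 (Non-smokers): n = 5298; a·d/n = 160·2097/5298 = 63.3296; b·c/n = 2326·715/5298 = 313.9090
Stratum 2 (Smokers): n = 4165; a·d/n = 15·3475/4165 = 12.5150; b·c/n = 501·174/4165 = 20.9301
OR_MH = (63.3296 + 12.5150) / (313.9090 + 20.9301) = 75.8446 / 334.8392 = 0.22651

0.227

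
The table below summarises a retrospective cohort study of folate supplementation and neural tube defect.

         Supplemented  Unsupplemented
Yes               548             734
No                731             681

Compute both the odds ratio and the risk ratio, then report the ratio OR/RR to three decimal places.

0.842

Reading the table with exposure as columns: a = 548 (Supplemented, case), b = 731 (Supplemented, non-case), c = 734 (Unsupplemented, case), d = 681.
OR = (548·681)/(731·734) = 373188/536554 = 0.69553
Risk in exposed = 548/1279 = 0.42846; risk in unexposed = 734/1415 = 0.51873; RR = 0.82598
OR/RR = 0.69553 / 0.82598 = 0.84206
The outcome is not rare, so the OR lies further from 1 than the RR.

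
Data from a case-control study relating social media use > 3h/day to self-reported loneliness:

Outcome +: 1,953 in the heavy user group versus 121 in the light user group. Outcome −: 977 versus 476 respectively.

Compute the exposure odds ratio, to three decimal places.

7.864

From the description: a = 1953, b = 977, c = 121, d = 476.
OR = (a·d)/(b·c) = (1953 × 476) / (977 × 121) = 929628 / 118217 = 7.86374
The odds of self-reported loneliness are about 7.86 times as high in the heavy user group.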